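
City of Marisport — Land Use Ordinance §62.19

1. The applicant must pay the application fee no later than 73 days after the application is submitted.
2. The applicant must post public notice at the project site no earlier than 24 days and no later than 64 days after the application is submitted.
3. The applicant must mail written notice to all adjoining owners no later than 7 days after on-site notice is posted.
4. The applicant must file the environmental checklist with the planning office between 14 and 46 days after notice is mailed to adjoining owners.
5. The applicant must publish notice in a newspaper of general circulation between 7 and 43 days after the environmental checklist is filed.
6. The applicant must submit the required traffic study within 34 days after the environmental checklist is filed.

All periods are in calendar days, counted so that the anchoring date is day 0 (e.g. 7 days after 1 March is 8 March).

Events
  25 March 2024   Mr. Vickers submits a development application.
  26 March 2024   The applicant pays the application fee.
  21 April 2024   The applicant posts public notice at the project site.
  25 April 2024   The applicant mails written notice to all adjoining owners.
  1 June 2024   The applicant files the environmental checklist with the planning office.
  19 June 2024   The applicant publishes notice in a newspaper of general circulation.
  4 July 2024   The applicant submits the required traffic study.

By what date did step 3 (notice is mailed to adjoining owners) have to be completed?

28 April 2024

Step 3 runs from 21 April 2024, when on-site notice is posted. 7 days after 21 April 2024 is 28 April 2024.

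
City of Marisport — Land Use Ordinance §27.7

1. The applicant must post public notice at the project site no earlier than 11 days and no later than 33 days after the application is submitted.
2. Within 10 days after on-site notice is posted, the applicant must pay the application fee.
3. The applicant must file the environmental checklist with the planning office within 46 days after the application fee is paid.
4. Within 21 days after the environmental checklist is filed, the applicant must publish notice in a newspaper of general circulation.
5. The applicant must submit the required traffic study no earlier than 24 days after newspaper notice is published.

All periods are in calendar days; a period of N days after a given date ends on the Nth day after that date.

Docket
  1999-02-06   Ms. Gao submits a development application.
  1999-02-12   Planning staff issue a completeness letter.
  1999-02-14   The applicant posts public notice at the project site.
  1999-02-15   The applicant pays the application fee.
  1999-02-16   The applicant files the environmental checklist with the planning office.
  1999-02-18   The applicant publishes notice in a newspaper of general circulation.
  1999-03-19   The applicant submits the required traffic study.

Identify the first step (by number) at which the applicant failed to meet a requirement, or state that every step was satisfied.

Step 1

(1) the permitted window runs from 1999-02-06 + 11 = 1999-02-17 to 1999-02-06 + 33 = 1999-03-11; 1999-02-14 is 3 days too early.
That is the first point of non-compliance.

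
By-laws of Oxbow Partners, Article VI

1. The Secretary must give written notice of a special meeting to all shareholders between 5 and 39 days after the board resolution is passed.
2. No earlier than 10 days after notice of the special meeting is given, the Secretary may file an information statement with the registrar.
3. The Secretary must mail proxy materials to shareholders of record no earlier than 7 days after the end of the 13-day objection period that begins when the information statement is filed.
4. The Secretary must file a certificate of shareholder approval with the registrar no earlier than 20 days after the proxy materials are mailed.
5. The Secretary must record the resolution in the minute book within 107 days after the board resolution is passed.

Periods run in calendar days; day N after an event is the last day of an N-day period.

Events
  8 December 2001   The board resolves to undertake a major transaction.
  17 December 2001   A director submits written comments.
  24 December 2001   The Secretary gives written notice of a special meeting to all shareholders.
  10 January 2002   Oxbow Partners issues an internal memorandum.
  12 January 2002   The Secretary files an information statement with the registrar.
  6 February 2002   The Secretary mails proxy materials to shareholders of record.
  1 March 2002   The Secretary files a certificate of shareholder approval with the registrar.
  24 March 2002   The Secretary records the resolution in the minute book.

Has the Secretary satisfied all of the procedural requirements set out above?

Step 1: the window is 5–39 days after 8 December 2001 (when the board resolution is passed), so 13 December 2001 through 16 January 2002; done 24 December 2001, which is between those dates.
Step 2: the earliest permitted date is 10 days after 24 December 2001 (when notice of the special meeting is given), i.e. 3 January 2002; 12 January 2002 is on or after that date.
Step 3: the earliest permitted date is 7 days after 25 January 2002 (end of the 13-day objection period, which began when the information statement is filed on 12 January 2002), i.e. 1 February 2002; done 6 February 2002, after the minimum wait.
Step 4: the earliest permitted date is 20 days after 6 February 2002 (when the proxy materials are mailed), i.e. 26 February 2002; done 1 March 2002 — permitted.
Step 5: 107 days after 8 December 2001 (when the board resolution is passed) is 25 March 2002; done 24 March 2002 — timely.

Yes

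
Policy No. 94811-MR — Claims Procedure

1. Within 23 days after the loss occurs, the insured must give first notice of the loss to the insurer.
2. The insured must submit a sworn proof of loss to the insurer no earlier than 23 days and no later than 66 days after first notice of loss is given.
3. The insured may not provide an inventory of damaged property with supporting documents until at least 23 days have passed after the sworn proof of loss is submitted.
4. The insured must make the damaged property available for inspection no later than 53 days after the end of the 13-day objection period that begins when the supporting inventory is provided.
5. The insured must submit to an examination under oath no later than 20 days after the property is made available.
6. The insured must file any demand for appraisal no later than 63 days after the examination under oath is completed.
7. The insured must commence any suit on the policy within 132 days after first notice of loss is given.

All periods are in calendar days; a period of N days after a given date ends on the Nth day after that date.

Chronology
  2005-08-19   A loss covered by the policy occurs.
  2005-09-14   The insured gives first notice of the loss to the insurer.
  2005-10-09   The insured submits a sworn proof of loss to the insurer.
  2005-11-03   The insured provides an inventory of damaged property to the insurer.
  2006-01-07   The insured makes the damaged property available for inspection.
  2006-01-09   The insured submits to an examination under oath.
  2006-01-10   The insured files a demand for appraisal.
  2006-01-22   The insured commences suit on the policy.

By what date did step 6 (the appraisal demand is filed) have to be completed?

2006-03-13

Step 6 runs from 2006-01-09, when the examination under oath is completed. 63 days after 2006-01-09 is 2006-03-13.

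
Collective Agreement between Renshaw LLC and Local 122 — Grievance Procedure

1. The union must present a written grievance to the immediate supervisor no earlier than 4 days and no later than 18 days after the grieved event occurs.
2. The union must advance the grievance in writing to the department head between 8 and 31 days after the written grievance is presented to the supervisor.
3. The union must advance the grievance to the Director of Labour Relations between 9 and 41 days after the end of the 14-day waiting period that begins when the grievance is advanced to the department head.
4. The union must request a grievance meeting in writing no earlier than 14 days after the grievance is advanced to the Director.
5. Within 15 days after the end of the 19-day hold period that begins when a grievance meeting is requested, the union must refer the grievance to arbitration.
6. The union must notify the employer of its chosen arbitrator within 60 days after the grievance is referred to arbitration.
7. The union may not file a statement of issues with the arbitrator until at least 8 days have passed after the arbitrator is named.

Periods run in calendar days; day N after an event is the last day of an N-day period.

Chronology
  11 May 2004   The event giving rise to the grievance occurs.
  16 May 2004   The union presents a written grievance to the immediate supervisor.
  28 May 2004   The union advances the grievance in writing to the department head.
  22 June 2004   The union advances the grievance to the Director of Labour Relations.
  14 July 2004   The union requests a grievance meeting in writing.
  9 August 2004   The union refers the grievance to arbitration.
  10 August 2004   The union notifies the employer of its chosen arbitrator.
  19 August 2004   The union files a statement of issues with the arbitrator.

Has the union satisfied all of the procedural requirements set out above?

Yes

Step 1 — 4 and 18 days from 11 May 2004 (when the grieved event occurs) are 15 May 2004 and 29 May 2004 respectively; done 16 May 2004 — within the window.
Step 2 — 8 and 31 days from 16 May 2004 (when the written grievance is presented to the supervisor) are 24 May 2004 and 16 June 2004 respectively; 28 May 2004 falls inside that range.
Step 3 — 9 and 41 days from 11 June 2004 (end of the 14-day waiting period, which began when the grievance is advanced to the department head on 28 May 2004) are 20 June 2004 and 22 July 2004 respectively; done 22 June 2004, which is between those dates.
Step 4 — must wait 14 days from 22 June 2004 (when the grievance is advanced to the Director), so not before 6 July 2004; done 14 July 2004 — permitted.
Step 5 — counting 15 days from 2 August 2004 (end of the 19-day hold period, which began when a grievance meeting is requested on 14 July 2004) gives a deadline of 17 August 2004; completed 9 August 2004, before the deadline.
Step 6 — counting 60 days from 9 August 2004 (when the grievance is referred to arbitration) gives a deadline of 8 October 2004; 10 August 2004 is within that limit.
Step 7 — must wait 8 days from 10 August 2004 (when the arbitrator is named), so not before 18 August 2004; done 19 August 2004 — permitted.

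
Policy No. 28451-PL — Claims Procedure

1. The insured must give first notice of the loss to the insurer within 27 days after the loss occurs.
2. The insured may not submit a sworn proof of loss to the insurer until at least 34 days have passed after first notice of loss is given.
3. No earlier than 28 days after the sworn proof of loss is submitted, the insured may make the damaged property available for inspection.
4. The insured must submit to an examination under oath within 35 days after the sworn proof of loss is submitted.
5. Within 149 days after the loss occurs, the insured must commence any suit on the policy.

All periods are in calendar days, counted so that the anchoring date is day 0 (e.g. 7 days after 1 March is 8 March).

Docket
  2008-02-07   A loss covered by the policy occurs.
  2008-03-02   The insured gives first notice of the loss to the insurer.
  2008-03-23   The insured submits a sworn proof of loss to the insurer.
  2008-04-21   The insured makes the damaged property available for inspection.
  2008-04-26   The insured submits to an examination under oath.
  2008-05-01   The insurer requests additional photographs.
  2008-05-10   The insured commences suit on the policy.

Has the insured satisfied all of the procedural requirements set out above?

Step 1: 27 days after 2008-02-07 (when the loss occurs) is 2008-03-05; done 2008-03-02 — timely.
Step 2: the earliest permitted date is 34 days after 2008-03-02 (when first notice of loss is given), i.e. 2008-04-05; acted on 2008-03-23, 13 days prematurely.
Later steps need not be reached.

No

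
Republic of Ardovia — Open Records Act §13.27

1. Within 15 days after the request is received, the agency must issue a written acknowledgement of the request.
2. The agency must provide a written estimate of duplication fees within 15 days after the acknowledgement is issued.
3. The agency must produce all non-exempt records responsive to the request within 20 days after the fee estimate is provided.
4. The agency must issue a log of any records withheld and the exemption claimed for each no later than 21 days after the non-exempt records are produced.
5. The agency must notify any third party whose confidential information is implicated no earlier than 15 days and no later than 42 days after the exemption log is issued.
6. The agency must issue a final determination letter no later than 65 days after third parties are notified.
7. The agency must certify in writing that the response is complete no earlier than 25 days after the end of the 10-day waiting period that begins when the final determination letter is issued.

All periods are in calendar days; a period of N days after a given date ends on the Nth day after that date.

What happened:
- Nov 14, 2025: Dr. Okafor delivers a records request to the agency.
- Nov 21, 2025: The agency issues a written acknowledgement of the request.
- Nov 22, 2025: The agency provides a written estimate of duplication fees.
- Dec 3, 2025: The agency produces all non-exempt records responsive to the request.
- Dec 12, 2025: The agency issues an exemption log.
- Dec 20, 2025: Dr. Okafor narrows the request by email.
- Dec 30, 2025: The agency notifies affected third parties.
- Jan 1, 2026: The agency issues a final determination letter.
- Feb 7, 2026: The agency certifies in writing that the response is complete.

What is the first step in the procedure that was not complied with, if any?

Step 1: 15 days after Nov 14, 2025 (when the request is received) is Nov 29, 2025; Nov 21, 2025 is within that limit.
Step 2: 15 days after Nov 21, 2025 (when the acknowledgement is issued) is Dec 6, 2025; Nov 22, 2025 is within that limit.
Step 3: 20 days after Nov 22, 2025 (when the fee estimate is provided) is Dec 12, 2025; Dec 3, 2025 is within that limit.
Step 4: 21 days after Dec 3, 2025 (when the non-exempt records are produced) is Dec 24, 2025; Dec 12, 2025 is within that limit.
Step 5: the window is 15–42 days after Dec 12, 2025 (when the exemption log is issued), so Dec 27, 2025 through Jan 23, 2026; done Dec 30, 2025 — within the window.
Step 6: 65 days after Dec 30, 2025 (when third parties are notified) is Mar 5, 2026; done Jan 1, 2026 — timely.
Step 7: the earliest permitted date is 25 days after Jan 11, 2026 (end of the 10-day waiting period, which began when the final determination letter is issued on Jan 1, 2026), i.e. Feb 5, 2026; done Feb 7, 2026 — permitted.

None — every step was satisfied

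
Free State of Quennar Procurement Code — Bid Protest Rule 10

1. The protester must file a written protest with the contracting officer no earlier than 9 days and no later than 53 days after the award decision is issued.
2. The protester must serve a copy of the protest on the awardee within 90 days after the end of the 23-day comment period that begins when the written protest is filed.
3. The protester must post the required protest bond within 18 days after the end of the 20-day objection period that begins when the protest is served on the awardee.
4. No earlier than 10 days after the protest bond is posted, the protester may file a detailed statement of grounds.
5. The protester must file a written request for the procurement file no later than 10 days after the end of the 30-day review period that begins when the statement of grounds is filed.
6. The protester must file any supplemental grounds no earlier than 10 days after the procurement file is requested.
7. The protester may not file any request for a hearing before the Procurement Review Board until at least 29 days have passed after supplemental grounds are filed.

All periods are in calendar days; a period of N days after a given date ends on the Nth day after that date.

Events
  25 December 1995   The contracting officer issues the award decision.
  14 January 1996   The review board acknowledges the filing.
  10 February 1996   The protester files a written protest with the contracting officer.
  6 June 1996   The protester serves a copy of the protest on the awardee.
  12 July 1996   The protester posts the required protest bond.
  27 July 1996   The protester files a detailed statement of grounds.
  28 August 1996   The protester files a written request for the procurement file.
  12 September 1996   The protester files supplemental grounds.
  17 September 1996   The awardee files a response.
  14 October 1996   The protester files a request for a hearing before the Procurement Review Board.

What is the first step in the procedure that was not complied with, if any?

Step 2

Step 1: the window is 9–53 days after 25 December 1995 (when the award decision is issued), so 3 January 1996 through 16 February 1996; 10 February 1996 falls inside that range.
Step 2: 90 days after 4 March 1996 (end of the 23-day comment period, which began when the written protest is filed on 10 February 1996) is 2 June 1996; not done until 6 June 1996, 4 days after the deadline.
Later steps need not be reached.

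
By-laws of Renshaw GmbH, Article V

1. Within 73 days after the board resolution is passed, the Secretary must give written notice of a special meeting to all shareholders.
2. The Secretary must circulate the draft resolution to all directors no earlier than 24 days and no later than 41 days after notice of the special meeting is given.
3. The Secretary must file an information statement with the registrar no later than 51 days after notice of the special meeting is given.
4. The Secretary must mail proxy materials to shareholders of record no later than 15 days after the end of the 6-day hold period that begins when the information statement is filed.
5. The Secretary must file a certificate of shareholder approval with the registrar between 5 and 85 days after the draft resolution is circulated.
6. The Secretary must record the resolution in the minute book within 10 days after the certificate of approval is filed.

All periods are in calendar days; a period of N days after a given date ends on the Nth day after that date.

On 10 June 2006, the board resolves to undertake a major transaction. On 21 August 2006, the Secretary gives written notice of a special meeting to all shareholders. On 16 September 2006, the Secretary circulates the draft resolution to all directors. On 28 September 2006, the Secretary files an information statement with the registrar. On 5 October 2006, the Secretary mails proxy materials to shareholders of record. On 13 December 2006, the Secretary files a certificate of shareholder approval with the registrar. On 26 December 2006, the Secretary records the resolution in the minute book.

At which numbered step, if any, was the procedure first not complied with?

Step 1 — counting 73 days from 10 June 2006 (when the board resolution is passed) gives a deadline of 22 August 2006; done 21 August 2006 — timely.
Step 2 — 24 and 41 days from 21 August 2006 (when notice of the special meeting is given) are 14 September 2006 and 1 October 2006 respectively; done 16 September 2006, which is between those dates.
Step 3 — counting 51 days from 21 August 2006 (when notice of the special meeting is given) gives a deadline of 11 October 2006; done 28 September 2006 — timely.
Step 4 — counting 15 days from 4 October 2006 (end of the 6-day hold period, which began when the information statement is filed on 28 September 2006) gives a deadline of 19 October 2006; done 5 October 2006 — timely.
Step 5 — 5 and 85 days from 16 September 2006 (when the draft resolution is circulated) are 21 September 2006 and 10 December 2006 respectively; 13 December 2006 is 3 days past the end of the window.
Later steps need not be reached.

Step 5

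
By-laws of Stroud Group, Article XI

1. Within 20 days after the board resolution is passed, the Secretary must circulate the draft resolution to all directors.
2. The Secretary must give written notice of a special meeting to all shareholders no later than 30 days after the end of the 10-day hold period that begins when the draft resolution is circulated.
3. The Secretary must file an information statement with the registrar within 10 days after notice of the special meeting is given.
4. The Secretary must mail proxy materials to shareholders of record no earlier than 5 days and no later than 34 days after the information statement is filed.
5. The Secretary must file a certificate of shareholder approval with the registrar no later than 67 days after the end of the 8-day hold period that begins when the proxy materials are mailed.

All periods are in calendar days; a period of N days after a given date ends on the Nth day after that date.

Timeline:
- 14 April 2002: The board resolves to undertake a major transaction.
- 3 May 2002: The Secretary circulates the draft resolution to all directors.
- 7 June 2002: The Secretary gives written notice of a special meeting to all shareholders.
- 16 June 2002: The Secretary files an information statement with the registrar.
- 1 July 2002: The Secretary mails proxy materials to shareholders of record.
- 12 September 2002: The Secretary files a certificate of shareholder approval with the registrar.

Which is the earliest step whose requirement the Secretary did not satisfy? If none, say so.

Step 1: 20 days after 14 April 2002 (when the board resolution is passed) is 4 May 2002; completed 3 May 2002, before the deadline.
Step 2: 30 days after 13 May 2002 (end of the 10-day hold period, which began when the draft resolution is circulated on 3 May 2002) is 12 June 2002; done 7 June 2002 — timely.
Step 3: 10 days after 7 June 2002 (when notice of the special meeting is given) is 17 June 2002; 16 June 2002 is within that limit.
Step 4: the window is 5–34 days after 16 June 2002 (when the information statement is filed), so 21 June 2002 through 20 July 2002; done 1 July 2002, which is between those dates.
Step 5: 67 days after 9 July 2002 (end of the 8-day hold period, which began when the proxy materials are mailed on 1 July 2002) is 14 September 2002; done 12 September 2002 — timely.

None — every step was satisfied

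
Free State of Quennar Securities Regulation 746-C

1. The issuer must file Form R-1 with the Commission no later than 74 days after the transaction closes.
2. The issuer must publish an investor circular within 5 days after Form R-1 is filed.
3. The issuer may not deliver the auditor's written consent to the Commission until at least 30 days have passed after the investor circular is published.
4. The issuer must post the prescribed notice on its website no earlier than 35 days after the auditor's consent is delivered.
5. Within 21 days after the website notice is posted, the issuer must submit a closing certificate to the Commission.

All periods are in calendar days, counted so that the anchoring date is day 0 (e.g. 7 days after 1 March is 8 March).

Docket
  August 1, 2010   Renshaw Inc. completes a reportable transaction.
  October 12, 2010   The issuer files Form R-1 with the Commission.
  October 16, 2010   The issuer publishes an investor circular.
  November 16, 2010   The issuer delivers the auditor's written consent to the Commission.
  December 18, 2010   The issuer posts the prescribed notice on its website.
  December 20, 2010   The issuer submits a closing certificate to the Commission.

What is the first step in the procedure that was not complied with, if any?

Step 4

Step 1 — counting 74 days from August 1, 2010 (when the transaction closes) gives a deadline of October 14, 2010; done October 12, 2010 — timely.
Step 2 — counting 5 days from October 12, 2010 (when Form R-1 is filed) gives a deadline of October 17, 2010; completed October 16, 2010, before the deadline.
Step 3 — must wait 30 days from October 16, 2010 (when the investor circular is published), so not before November 15, 2010; done November 16, 2010 — permitted.
Step 4 — must wait 35 days from November 16, 2010 (when the auditor's consent is delivered), so not before December 21, 2010; December 18, 2010 is 3 days before the earliest permitted date.
The procedure was therefore not followed at step 4.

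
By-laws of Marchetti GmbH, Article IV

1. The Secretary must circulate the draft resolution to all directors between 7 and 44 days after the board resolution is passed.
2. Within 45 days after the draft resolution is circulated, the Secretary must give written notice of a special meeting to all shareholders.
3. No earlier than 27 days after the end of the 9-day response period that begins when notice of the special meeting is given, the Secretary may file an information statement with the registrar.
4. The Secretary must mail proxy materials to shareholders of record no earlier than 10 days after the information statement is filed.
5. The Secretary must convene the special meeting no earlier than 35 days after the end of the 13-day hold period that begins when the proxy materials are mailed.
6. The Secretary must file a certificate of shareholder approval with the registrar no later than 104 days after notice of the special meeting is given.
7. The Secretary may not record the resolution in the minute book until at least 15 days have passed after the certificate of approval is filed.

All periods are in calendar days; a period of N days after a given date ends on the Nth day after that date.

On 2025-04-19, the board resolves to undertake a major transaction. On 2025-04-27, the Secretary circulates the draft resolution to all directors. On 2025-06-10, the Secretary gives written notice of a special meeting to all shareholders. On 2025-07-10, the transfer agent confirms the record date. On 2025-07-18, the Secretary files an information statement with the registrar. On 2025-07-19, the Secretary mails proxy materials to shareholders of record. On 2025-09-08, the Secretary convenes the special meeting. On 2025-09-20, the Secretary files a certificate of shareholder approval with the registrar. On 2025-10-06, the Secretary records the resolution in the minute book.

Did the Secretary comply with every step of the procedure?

(1) the permitted window runs from 2025-04-19 + 7 = 2025-04-26 to 2025-04-19 + 44 = 2025-06-02; 2025-04-27 falls inside that range.
(2) due by 2025-04-27 + 45 days = 2025-06-11; 2025-06-10 is within that limit.
(3) permitted from 2025-06-19 + 27 days = 2025-07-16 onward; 2025-07-18 is on or after that date.
(4) permitted from 2025-07-18 + 10 days = 2025-07-28 onward; 2025-07-19 is 9 days before the earliest permitted date.

No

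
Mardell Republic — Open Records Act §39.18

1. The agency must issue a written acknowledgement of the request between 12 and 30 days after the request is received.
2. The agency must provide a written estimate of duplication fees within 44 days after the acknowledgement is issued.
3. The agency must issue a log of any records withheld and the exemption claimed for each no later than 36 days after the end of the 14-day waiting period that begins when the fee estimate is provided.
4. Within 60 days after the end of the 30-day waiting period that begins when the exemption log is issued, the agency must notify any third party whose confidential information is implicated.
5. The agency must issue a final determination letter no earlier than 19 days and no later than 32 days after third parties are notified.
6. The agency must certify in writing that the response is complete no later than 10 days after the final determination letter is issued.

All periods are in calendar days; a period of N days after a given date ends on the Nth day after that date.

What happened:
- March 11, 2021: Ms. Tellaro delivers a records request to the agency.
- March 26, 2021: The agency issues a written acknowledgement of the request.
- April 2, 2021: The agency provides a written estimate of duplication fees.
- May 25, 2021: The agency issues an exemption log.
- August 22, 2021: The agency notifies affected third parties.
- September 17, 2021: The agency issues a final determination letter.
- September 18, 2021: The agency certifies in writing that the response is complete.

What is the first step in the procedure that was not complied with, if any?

Step 3

Step 1 — 12 and 30 days from March 11, 2021 (when the request is received) are March 23, 2021 and April 10, 2021 respectively; done March 26, 2021, which is between those dates.
Step 2 — counting 44 days from March 26, 2021 (when the acknowledgement is issued) gives a deadline of May 9, 2021; done April 2, 2021 — timely.
Step 3 — counting 36 days from April 16, 2021 (end of the 14-day waiting period, which began when the fee estimate is provided on April 2, 2021) gives a deadline of May 22, 2021; May 25, 2021 misses that deadline by 3 days.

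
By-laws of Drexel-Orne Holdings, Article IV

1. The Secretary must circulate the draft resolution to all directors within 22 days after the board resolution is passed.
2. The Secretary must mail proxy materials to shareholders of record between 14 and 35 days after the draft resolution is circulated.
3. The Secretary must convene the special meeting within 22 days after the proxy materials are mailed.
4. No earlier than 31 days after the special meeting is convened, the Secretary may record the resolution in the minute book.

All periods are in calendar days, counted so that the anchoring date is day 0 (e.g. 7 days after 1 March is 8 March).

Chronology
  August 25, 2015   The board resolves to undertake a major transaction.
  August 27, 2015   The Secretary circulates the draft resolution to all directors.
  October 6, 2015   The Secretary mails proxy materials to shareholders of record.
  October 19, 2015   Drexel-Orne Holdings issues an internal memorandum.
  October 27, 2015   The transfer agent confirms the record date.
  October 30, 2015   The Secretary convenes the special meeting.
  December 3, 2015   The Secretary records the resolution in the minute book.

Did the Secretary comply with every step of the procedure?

Step 1: 22 days after August 25, 2015 (when the board resolution is passed) is September 16, 2015; completed August 27, 2015, before the deadline.
Step 2: the window is 14–35 days after August 27, 2015 (when the draft resolution is circulated), so September 10, 2015 through October 1, 2015; October 6, 2015 is 5 days past the end of the window.
The procedure was therefore not followed at step 2.

No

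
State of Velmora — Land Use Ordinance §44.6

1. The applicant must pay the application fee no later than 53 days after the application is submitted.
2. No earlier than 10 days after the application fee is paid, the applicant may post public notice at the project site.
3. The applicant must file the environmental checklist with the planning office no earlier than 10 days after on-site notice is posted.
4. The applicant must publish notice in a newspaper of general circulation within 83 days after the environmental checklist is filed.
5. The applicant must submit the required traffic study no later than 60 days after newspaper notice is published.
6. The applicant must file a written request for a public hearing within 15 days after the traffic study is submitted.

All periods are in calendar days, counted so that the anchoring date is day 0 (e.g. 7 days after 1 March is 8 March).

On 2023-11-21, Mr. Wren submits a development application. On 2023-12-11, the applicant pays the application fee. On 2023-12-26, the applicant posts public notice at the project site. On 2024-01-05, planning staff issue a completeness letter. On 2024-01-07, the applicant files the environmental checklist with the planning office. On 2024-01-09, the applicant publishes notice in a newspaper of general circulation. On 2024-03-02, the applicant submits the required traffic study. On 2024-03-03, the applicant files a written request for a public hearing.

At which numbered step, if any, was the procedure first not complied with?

None — every step was satisfied

Step 1: 53 days after 2023-11-21 (when the application is submitted) is 2024-01-13; completed 2023-12-11, before the deadline.
Step 2: the earliest permitted date is 10 days after 2023-12-11 (when the application fee is paid), i.e. 2023-12-21; done 2023-12-26 — permitted.
Step 3: the earliest permitted date is 10 days after 2023-12-26 (when on-site notice is posted), i.e. 2024-01-05; done 2024-01-07, after the minimum wait.
Step 4: 83 days after 2024-01-07 (when the environmental checklist is filed) is 2024-03-30; completed 2024-01-09, before the deadline.
Step 5: 60 days after 2024-01-09 (when newspaper notice is published) is 2024-03-09; 2024-03-02 is within that limit.
Step 6: 15 days after 2024-03-02 (when the traffic study is submitted) is 2024-03-17; 2024-03-03 is within that limit.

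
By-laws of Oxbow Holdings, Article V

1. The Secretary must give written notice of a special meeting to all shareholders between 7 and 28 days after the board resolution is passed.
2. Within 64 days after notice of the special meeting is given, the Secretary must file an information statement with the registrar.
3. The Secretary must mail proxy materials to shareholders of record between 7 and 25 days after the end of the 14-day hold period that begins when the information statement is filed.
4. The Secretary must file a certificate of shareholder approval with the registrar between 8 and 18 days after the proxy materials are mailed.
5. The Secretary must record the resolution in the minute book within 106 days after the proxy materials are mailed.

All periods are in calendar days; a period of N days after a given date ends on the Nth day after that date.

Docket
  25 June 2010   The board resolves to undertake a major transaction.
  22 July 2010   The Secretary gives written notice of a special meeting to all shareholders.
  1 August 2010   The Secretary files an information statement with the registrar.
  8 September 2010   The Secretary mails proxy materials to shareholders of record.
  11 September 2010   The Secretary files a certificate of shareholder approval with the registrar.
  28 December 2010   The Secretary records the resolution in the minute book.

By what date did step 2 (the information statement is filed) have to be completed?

Step 2 runs from 22 July 2010, when notice of the special meeting is given. 64 days after 22 July 2010 is 24 September 2010.

24 September 2010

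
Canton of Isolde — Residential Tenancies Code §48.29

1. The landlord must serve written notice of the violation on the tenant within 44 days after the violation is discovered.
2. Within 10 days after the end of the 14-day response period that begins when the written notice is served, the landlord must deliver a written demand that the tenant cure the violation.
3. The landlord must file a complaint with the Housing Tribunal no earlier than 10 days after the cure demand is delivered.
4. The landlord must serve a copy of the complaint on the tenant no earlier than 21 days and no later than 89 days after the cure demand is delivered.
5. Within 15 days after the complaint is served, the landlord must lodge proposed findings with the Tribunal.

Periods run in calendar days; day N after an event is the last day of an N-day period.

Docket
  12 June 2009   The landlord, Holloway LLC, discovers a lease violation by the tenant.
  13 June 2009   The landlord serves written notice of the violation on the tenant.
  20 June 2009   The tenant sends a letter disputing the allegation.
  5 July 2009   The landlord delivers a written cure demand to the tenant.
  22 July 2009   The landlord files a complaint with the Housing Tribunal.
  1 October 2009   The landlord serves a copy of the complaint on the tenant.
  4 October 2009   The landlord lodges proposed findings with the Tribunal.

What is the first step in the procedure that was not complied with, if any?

(1) due by 12 June 2009 + 44 days = 26 July 2009; completed 13 June 2009, before the deadline.
(2) due by 27 June 2009 + 10 days = 7 July 2009; completed 5 July 2009, before the deadline.
(3) permitted from 5 July 2009 + 10 days = 15 July 2009 onward; done 22 July 2009 — permitted.
(4) the permitted window runs from 5 July 2009 + 21 = 26 July 2009 to 5 July 2009 + 89 = 2 October 2009; done 1 October 2009 — within the window.
(5) due by 1 October 2009 + 15 days = 16 October 2009; 4 October 2009 is within that limit.

None — every step was satisfied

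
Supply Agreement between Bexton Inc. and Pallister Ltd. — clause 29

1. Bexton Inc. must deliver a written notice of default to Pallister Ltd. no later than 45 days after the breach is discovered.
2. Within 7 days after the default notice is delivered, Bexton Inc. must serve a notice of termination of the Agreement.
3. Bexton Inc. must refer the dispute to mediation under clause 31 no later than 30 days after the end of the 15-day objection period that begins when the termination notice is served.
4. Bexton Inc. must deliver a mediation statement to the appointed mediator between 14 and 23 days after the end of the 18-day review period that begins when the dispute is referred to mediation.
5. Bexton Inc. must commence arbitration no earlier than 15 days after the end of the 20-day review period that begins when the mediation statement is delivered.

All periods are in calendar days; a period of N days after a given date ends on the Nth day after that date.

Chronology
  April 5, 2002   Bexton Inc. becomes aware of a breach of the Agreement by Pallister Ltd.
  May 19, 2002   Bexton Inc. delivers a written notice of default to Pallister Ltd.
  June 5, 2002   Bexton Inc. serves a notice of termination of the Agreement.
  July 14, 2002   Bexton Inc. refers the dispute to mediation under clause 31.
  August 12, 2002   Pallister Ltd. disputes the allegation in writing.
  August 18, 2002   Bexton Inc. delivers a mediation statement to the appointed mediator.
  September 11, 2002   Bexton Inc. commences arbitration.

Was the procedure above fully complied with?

No

(1) due by April 5, 2002 + 45 days = May 20, 2002; completed May 19, 2002, before the deadline.
(2) due by May 19, 2002 + 7 days = May 26, 2002; June 5, 2002 misses that deadline by 10 days.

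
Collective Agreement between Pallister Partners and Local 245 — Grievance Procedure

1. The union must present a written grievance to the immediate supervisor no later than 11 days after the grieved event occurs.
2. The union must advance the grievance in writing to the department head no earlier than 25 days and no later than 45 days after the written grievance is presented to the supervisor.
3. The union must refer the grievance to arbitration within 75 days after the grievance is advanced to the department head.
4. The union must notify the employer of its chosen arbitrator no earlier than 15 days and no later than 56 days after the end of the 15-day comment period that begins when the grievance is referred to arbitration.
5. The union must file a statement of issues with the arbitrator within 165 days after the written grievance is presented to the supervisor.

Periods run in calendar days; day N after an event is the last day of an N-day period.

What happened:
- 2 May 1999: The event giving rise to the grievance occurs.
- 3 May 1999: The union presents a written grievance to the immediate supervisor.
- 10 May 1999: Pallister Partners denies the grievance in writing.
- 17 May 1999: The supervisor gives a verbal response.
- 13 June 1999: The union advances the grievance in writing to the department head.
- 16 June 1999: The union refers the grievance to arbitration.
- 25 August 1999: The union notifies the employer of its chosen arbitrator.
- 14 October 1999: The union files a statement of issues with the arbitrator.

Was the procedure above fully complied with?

Yes

Step 1 — counting 11 days from 2 May 1999 (when the grieved event occurs) gives a deadline of 13 May 1999; done 3 May 1999 — timely.
Step 2 — 25 and 45 days from 3 May 1999 (when the written grievance is presented to the supervisor) are 28 May 1999 and 17 June 1999 respectively; 13 June 1999 falls inside that range.
Step 3 — counting 75 days from 13 June 1999 (when the grievance is advanced to the department head) gives a deadline of 27 August 1999; done 16 June 1999 — timely.
Step 4 — 15 and 56 days from 1 July 1999 (end of the 15-day comment period, which began when the grievance is referred to arbitration on 16 June 1999) are 16 July 1999 and 26 August 1999 respectively; done 25 August 1999, which is between those dates.
Step 5 — counting 165 days from 3 May 1999 (when the written grievance is presented to the supervisor) gives a deadline of 15 October 1999; done 14 October 1999 — timely.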